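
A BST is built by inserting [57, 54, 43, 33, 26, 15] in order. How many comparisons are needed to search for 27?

Search path for 27: 57 -> 54 -> 43 -> 33 -> 26
Found: False
Comparisons: 5


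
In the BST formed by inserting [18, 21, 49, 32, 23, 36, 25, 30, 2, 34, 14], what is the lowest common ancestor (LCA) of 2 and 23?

Tree insertion order: [18, 21, 49, 32, 23, 36, 25, 30, 2, 34, 14]
Tree (level-order array): [18, 2, 21, None, 14, None, 49, None, None, 32, None, 23, 36, None, 25, 34, None, None, 30]
In a BST, the LCA of p=2, q=23 is the first node v on the
root-to-leaf path with p <= v <= q (go left if both < v, right if both > v).
Walk from root:
  at 18: 2 <= 18 <= 23, this is the LCA
LCA = 18


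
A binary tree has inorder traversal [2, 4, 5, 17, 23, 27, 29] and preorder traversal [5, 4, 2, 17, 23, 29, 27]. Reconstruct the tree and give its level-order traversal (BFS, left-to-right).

Inorder:  [2, 4, 5, 17, 23, 27, 29]
Preorder: [5, 4, 2, 17, 23, 29, 27]
Algorithm: preorder visits root first, so consume preorder in order;
for each root, split the current inorder slice at that value into
left-subtree inorder and right-subtree inorder, then recurse.
Recursive splits:
  root=5; inorder splits into left=[2, 4], right=[17, 23, 27, 29]
  root=4; inorder splits into left=[2], right=[]
  root=2; inorder splits into left=[], right=[]
  root=17; inorder splits into left=[], right=[23, 27, 29]
  root=23; inorder splits into left=[], right=[27, 29]
  root=29; inorder splits into left=[27], right=[]
  root=27; inorder splits into left=[], right=[]
Reconstructed level-order: [5, 4, 17, 2, 23, 29, 27]


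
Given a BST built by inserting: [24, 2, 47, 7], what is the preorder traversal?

Tree insertion order: [24, 2, 47, 7]
Tree (level-order array): [24, 2, 47, None, 7]
Preorder traversal: [24, 2, 7, 47]


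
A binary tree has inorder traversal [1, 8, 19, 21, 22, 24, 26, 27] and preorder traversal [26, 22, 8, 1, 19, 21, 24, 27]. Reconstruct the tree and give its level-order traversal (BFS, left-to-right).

Inorder:  [1, 8, 19, 21, 22, 24, 26, 27]
Preorder: [26, 22, 8, 1, 19, 21, 24, 27]
Algorithm: preorder visits root first, so consume preorder in order;
for each root, split the current inorder slice at that value into
left-subtree inorder and right-subtree inorder, then recurse.
Recursive splits:
  root=26; inorder splits into left=[1, 8, 19, 21, 22, 24], right=[27]
  root=22; inorder splits into left=[1, 8, 19, 21], right=[24]
  root=8; inorder splits into left=[1], right=[19, 21]
  root=1; inorder splits into left=[], right=[]
  root=19; inorder splits into left=[], right=[21]
  root=21; inorder splits into left=[], right=[]
  root=24; inorder splits into left=[], right=[]
  root=27; inorder splits into left=[], right=[]
Reconstructed level-order: [26, 22, 27, 8, 24, 1, 19, 21]


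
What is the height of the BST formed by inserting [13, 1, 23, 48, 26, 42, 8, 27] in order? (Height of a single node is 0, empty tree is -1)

Insertion order: [13, 1, 23, 48, 26, 42, 8, 27]
Tree (level-order array): [13, 1, 23, None, 8, None, 48, None, None, 26, None, None, 42, 27]
Compute height bottom-up (empty subtree = -1):
  height(8) = 1 + max(-1, -1) = 0
  height(1) = 1 + max(-1, 0) = 1
  height(27) = 1 + max(-1, -1) = 0
  height(42) = 1 + max(0, -1) = 1
  height(26) = 1 + max(-1, 1) = 2
  height(48) = 1 + max(2, -1) = 3
  height(23) = 1 + max(-1, 3) = 4
  height(13) = 1 + max(1, 4) = 5
Height = 5


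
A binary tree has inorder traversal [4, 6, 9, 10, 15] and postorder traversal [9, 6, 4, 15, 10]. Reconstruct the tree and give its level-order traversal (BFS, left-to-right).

Inorder:   [4, 6, 9, 10, 15]
Postorder: [9, 6, 4, 15, 10]
Algorithm: postorder visits root last, so walk postorder right-to-left;
each value is the root of the current inorder slice — split it at that
value, recurse on the right subtree first, then the left.
Recursive splits:
  root=10; inorder splits into left=[4, 6, 9], right=[15]
  root=15; inorder splits into left=[], right=[]
  root=4; inorder splits into left=[], right=[6, 9]
  root=6; inorder splits into left=[], right=[9]
  root=9; inorder splits into left=[], right=[]
Reconstructed level-order: [10, 4, 15, 6, 9]


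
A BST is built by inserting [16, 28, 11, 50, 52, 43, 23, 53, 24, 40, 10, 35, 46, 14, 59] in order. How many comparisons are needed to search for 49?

Search path for 49: 16 -> 28 -> 50 -> 43 -> 46
Found: False
Comparisons: 5


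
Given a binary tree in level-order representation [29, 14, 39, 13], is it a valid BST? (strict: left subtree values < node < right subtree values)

Level-order array: [29, 14, 39, 13]
Validate using subtree bounds (lo, hi): at each node, require lo < value < hi,
then recurse left with hi=value and right with lo=value.
Preorder trace (stopping at first violation):
  at node 29 with bounds (-inf, +inf): OK
  at node 14 with bounds (-inf, 29): OK
  at node 13 with bounds (-inf, 14): OK
  at node 39 with bounds (29, +inf): OK
No violation found at any node.
Result: Valid BST


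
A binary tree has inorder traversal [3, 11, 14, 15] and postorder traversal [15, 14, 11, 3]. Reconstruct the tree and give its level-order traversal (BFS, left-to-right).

Inorder:   [3, 11, 14, 15]
Postorder: [15, 14, 11, 3]
Algorithm: postorder visits root last, so walk postorder right-to-left;
each value is the root of the current inorder slice — split it at that
value, recurse on the right subtree first, then the left.
Recursive splits:
  root=3; inorder splits into left=[], right=[11, 14, 15]
  root=11; inorder splits into left=[], right=[14, 15]
  root=14; inorder splits into left=[], right=[15]
  root=15; inorder splits into left=[], right=[]
Reconstructed level-order: [3, 11, 14, 15]


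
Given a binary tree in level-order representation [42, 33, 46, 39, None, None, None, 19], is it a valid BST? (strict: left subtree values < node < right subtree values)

Level-order array: [42, 33, 46, 39, None, None, None, 19]
Validate using subtree bounds (lo, hi): at each node, require lo < value < hi,
then recurse left with hi=value and right with lo=value.
Preorder trace (stopping at first violation):
  at node 42 with bounds (-inf, +inf): OK
  at node 33 with bounds (-inf, 42): OK
  at node 39 with bounds (-inf, 33): VIOLATION
Node 39 violates its bound: not (-inf < 39 < 33).
Result: Not a valid BST


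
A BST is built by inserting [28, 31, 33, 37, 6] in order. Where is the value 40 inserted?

Starting tree (level order): [28, 6, 31, None, None, None, 33, None, 37]
Insertion path: 28 -> 31 -> 33 -> 37
Result: insert 40 as right child of 37
Final tree (level order): [28, 6, 31, None, None, None, 33, None, 37, None, 40]


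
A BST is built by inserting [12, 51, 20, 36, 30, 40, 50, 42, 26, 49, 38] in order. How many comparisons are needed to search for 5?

Search path for 5: 12
Found: False
Comparisons: 1


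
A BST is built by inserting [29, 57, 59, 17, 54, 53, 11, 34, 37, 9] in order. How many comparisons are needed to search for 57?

Search path for 57: 29 -> 57
Found: True
Comparisons: 2


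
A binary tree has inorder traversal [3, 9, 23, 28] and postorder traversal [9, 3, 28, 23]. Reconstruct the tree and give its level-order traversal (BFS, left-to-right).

Inorder:   [3, 9, 23, 28]
Postorder: [9, 3, 28, 23]
Algorithm: postorder visits root last, so walk postorder right-to-left;
each value is the root of the current inorder slice — split it at that
value, recurse on the right subtree first, then the left.
Recursive splits:
  root=23; inorder splits into left=[3, 9], right=[28]
  root=28; inorder splits into left=[], right=[]
  root=3; inorder splits into left=[], right=[9]
  root=9; inorder splits into left=[], right=[]
Reconstructed level-order: [23, 3, 28, 9]


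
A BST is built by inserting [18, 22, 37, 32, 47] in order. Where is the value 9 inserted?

Starting tree (level order): [18, None, 22, None, 37, 32, 47]
Insertion path: 18
Result: insert 9 as left child of 18
Final tree (level order): [18, 9, 22, None, None, None, 37, 32, 47]


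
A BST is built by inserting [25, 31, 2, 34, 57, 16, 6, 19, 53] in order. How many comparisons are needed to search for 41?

Search path for 41: 25 -> 31 -> 34 -> 57 -> 53
Found: False
Comparisons: 5


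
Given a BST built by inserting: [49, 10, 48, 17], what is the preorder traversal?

Tree insertion order: [49, 10, 48, 17]
Tree (level-order array): [49, 10, None, None, 48, 17]
Preorder traversal: [49, 10, 48, 17]


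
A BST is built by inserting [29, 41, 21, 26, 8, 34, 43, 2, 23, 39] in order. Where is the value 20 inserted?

Starting tree (level order): [29, 21, 41, 8, 26, 34, 43, 2, None, 23, None, None, 39]
Insertion path: 29 -> 21 -> 8
Result: insert 20 as right child of 8
Final tree (level order): [29, 21, 41, 8, 26, 34, 43, 2, 20, 23, None, None, 39]


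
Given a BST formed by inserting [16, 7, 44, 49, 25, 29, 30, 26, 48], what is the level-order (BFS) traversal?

Tree insertion order: [16, 7, 44, 49, 25, 29, 30, 26, 48]
Tree (level-order array): [16, 7, 44, None, None, 25, 49, None, 29, 48, None, 26, 30]
BFS from the root, enqueuing left then right child of each popped node:
  queue [16] -> pop 16, enqueue [7, 44], visited so far: [16]
  queue [7, 44] -> pop 7, enqueue [none], visited so far: [16, 7]
  queue [44] -> pop 44, enqueue [25, 49], visited so far: [16, 7, 44]
  queue [25, 49] -> pop 25, enqueue [29], visited so far: [16, 7, 44, 25]
  queue [49, 29] -> pop 49, enqueue [48], visited so far: [16, 7, 44, 25, 49]
  queue [29, 48] -> pop 29, enqueue [26, 30], visited so far: [16, 7, 44, 25, 49, 29]
  queue [48, 26, 30] -> pop 48, enqueue [none], visited so far: [16, 7, 44, 25, 49, 29, 48]
  queue [26, 30] -> pop 26, enqueue [none], visited so far: [16, 7, 44, 25, 49, 29, 48, 26]
  queue [30] -> pop 30, enqueue [none], visited so far: [16, 7, 44, 25, 49, 29, 48, 26, 30]
Result: [16, 7, 44, 25, 49, 29, 48, 26, 30]


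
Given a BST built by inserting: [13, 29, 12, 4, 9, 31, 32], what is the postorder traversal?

Tree insertion order: [13, 29, 12, 4, 9, 31, 32]
Tree (level-order array): [13, 12, 29, 4, None, None, 31, None, 9, None, 32]
Postorder traversal: [9, 4, 12, 32, 31, 29, 13]


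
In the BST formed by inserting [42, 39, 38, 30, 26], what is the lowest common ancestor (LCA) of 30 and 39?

Tree insertion order: [42, 39, 38, 30, 26]
Tree (level-order array): [42, 39, None, 38, None, 30, None, 26]
In a BST, the LCA of p=30, q=39 is the first node v on the
root-to-leaf path with p <= v <= q (go left if both < v, right if both > v).
Walk from root:
  at 42: both 30 and 39 < 42, go left
  at 39: 30 <= 39 <= 39, this is the LCA
LCA = 39


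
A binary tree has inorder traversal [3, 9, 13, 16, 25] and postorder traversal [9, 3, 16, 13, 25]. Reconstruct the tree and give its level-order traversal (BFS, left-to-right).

Inorder:   [3, 9, 13, 16, 25]
Postorder: [9, 3, 16, 13, 25]
Algorithm: postorder visits root last, so walk postorder right-to-left;
each value is the root of the current inorder slice — split it at that
value, recurse on the right subtree first, then the left.
Recursive splits:
  root=25; inorder splits into left=[3, 9, 13, 16], right=[]
  root=13; inorder splits into left=[3, 9], right=[16]
  root=16; inorder splits into left=[], right=[]
  root=3; inorder splits into left=[], right=[9]
  root=9; inorder splits into left=[], right=[]
Reconstructed level-order: [25, 13, 3, 16, 9]


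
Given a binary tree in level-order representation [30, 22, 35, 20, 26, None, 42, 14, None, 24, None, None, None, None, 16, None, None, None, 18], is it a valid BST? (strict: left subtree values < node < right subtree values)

Level-order array: [30, 22, 35, 20, 26, None, 42, 14, None, 24, None, None, None, None, 16, None, None, None, 18]
Validate using subtree bounds (lo, hi): at each node, require lo < value < hi,
then recurse left with hi=value and right with lo=value.
Preorder trace (stopping at first violation):
  at node 30 with bounds (-inf, +inf): OK
  at node 22 with bounds (-inf, 30): OK
  at node 20 with bounds (-inf, 22): OK
  at node 14 with bounds (-inf, 20): OK
  at node 16 with bounds (14, 20): OK
  at node 18 with bounds (16, 20): OK
  at node 26 with bounds (22, 30): OK
  at node 24 with bounds (22, 26): OK
  at node 35 with bounds (30, +inf): OK
  at node 42 with bounds (35, +inf): OK
No violation found at any node.
Result: Valid BST


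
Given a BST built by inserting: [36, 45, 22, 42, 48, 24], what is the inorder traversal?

Tree insertion order: [36, 45, 22, 42, 48, 24]
Tree (level-order array): [36, 22, 45, None, 24, 42, 48]
Inorder traversal: [22, 24, 36, 42, 45, 48]


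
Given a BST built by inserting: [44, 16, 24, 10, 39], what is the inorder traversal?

Tree insertion order: [44, 16, 24, 10, 39]
Tree (level-order array): [44, 16, None, 10, 24, None, None, None, 39]
Inorder traversal: [10, 16, 24, 39, 44]


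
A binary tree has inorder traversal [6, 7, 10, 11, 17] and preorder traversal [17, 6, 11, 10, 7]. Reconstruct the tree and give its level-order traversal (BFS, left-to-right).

Inorder:  [6, 7, 10, 11, 17]
Preorder: [17, 6, 11, 10, 7]
Algorithm: preorder visits root first, so consume preorder in order;
for each root, split the current inorder slice at that value into
left-subtree inorder and right-subtree inorder, then recurse.
Recursive splits:
  root=17; inorder splits into left=[6, 7, 10, 11], right=[]
  root=6; inorder splits into left=[], right=[7, 10, 11]
  root=11; inorder splits into left=[7, 10], right=[]
  root=10; inorder splits into left=[7], right=[]
  root=7; inorder splits into left=[], right=[]
Reconstructed level-order: [17, 6, 11, 10, 7]


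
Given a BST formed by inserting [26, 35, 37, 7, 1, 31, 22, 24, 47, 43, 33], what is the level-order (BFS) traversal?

Tree insertion order: [26, 35, 37, 7, 1, 31, 22, 24, 47, 43, 33]
Tree (level-order array): [26, 7, 35, 1, 22, 31, 37, None, None, None, 24, None, 33, None, 47, None, None, None, None, 43]
BFS from the root, enqueuing left then right child of each popped node:
  queue [26] -> pop 26, enqueue [7, 35], visited so far: [26]
  queue [7, 35] -> pop 7, enqueue [1, 22], visited so far: [26, 7]
  queue [35, 1, 22] -> pop 35, enqueue [31, 37], visited so far: [26, 7, 35]
  queue [1, 22, 31, 37] -> pop 1, enqueue [none], visited so far: [26, 7, 35, 1]
  queue [22, 31, 37] -> pop 22, enqueue [24], visited so far: [26, 7, 35, 1, 22]
  queue [31, 37, 24] -> pop 31, enqueue [33], visited so far: [26, 7, 35, 1, 22, 31]
  queue [37, 24, 33] -> pop 37, enqueue [47], visited so far: [26, 7, 35, 1, 22, 31, 37]
  queue [24, 33, 47] -> pop 24, enqueue [none], visited so far: [26, 7, 35, 1, 22, 31, 37, 24]
  queue [33, 47] -> pop 33, enqueue [none], visited so far: [26, 7, 35, 1, 22, 31, 37, 24, 33]
  queue [47] -> pop 47, enqueue [43], visited so far: [26, 7, 35, 1, 22, 31, 37, 24, 33, 47]
  queue [43] -> pop 43, enqueue [none], visited so far: [26, 7, 35, 1, 22, 31, 37, 24, 33, 47, 43]
Result: [26, 7, 35, 1, 22, 31, 37, 24, 33, 47, 43]


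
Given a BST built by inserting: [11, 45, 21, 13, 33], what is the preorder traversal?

Tree insertion order: [11, 45, 21, 13, 33]
Tree (level-order array): [11, None, 45, 21, None, 13, 33]
Preorder traversal: [11, 45, 21, 13, 33]


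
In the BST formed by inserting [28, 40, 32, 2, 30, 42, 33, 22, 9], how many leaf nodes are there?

Tree built from: [28, 40, 32, 2, 30, 42, 33, 22, 9]
Tree (level-order array): [28, 2, 40, None, 22, 32, 42, 9, None, 30, 33]
Rule: A leaf has 0 children.
Per-node child counts:
  node 28: 2 child(ren)
  node 2: 1 child(ren)
  node 22: 1 child(ren)
  node 9: 0 child(ren)
  node 40: 2 child(ren)
  node 32: 2 child(ren)
  node 30: 0 child(ren)
  node 33: 0 child(ren)
  node 42: 0 child(ren)
Matching nodes: [9, 30, 33, 42]
Count of leaf nodes: 4


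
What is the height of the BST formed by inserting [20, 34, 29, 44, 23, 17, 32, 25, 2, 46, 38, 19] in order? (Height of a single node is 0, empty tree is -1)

Insertion order: [20, 34, 29, 44, 23, 17, 32, 25, 2, 46, 38, 19]
Tree (level-order array): [20, 17, 34, 2, 19, 29, 44, None, None, None, None, 23, 32, 38, 46, None, 25]
Compute height bottom-up (empty subtree = -1):
  height(2) = 1 + max(-1, -1) = 0
  height(19) = 1 + max(-1, -1) = 0
  height(17) = 1 + max(0, 0) = 1
  height(25) = 1 + max(-1, -1) = 0
  height(23) = 1 + max(-1, 0) = 1
  height(32) = 1 + max(-1, -1) = 0
  height(29) = 1 + max(1, 0) = 2
  height(38) = 1 + max(-1, -1) = 0
  height(46) = 1 + max(-1, -1) = 0
  height(44) = 1 + max(0, 0) = 1
  height(34) = 1 + max(2, 1) = 3
  height(20) = 1 + max(1, 3) = 4
Height = 4


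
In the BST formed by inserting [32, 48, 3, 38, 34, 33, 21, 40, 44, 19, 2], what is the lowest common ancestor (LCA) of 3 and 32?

Tree insertion order: [32, 48, 3, 38, 34, 33, 21, 40, 44, 19, 2]
Tree (level-order array): [32, 3, 48, 2, 21, 38, None, None, None, 19, None, 34, 40, None, None, 33, None, None, 44]
In a BST, the LCA of p=3, q=32 is the first node v on the
root-to-leaf path with p <= v <= q (go left if both < v, right if both > v).
Walk from root:
  at 32: 3 <= 32 <= 32, this is the LCA
LCA = 32


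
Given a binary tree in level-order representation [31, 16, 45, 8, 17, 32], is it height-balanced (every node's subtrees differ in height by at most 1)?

Tree (level-order array): [31, 16, 45, 8, 17, 32]
Definition: a tree is height-balanced if, at every node, |h(left) - h(right)| <= 1 (empty subtree has height -1).
Bottom-up per-node check:
  node 8: h_left=-1, h_right=-1, diff=0 [OK], height=0
  node 17: h_left=-1, h_right=-1, diff=0 [OK], height=0
  node 16: h_left=0, h_right=0, diff=0 [OK], height=1
  node 32: h_left=-1, h_right=-1, diff=0 [OK], height=0
  node 45: h_left=0, h_right=-1, diff=1 [OK], height=1
  node 31: h_left=1, h_right=1, diff=0 [OK], height=2
All nodes satisfy the balance condition.
Result: Balanced


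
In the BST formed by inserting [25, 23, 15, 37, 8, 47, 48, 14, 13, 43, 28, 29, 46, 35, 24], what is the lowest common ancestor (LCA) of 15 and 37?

Tree insertion order: [25, 23, 15, 37, 8, 47, 48, 14, 13, 43, 28, 29, 46, 35, 24]
Tree (level-order array): [25, 23, 37, 15, 24, 28, 47, 8, None, None, None, None, 29, 43, 48, None, 14, None, 35, None, 46, None, None, 13]
In a BST, the LCA of p=15, q=37 is the first node v on the
root-to-leaf path with p <= v <= q (go left if both < v, right if both > v).
Walk from root:
  at 25: 15 <= 25 <= 37, this is the LCA
LCA = 25


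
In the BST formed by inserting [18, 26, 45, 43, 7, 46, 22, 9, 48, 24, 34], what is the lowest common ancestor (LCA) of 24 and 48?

Tree insertion order: [18, 26, 45, 43, 7, 46, 22, 9, 48, 24, 34]
Tree (level-order array): [18, 7, 26, None, 9, 22, 45, None, None, None, 24, 43, 46, None, None, 34, None, None, 48]
In a BST, the LCA of p=24, q=48 is the first node v on the
root-to-leaf path with p <= v <= q (go left if both < v, right if both > v).
Walk from root:
  at 18: both 24 and 48 > 18, go right
  at 26: 24 <= 26 <= 48, this is the LCA
LCA = 26


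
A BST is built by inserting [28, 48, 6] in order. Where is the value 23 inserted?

Starting tree (level order): [28, 6, 48]
Insertion path: 28 -> 6
Result: insert 23 as right child of 6
Final tree (level order): [28, 6, 48, None, 23]


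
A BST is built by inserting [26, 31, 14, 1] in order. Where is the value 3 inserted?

Starting tree (level order): [26, 14, 31, 1]
Insertion path: 26 -> 14 -> 1
Result: insert 3 as right child of 1
Final tree (level order): [26, 14, 31, 1, None, None, None, None, 3]


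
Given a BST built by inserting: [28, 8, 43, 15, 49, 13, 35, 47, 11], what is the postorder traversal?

Tree insertion order: [28, 8, 43, 15, 49, 13, 35, 47, 11]
Tree (level-order array): [28, 8, 43, None, 15, 35, 49, 13, None, None, None, 47, None, 11]
Postorder traversal: [11, 13, 15, 8, 35, 47, 49, 43, 28]


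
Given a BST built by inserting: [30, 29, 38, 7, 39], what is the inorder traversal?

Tree insertion order: [30, 29, 38, 7, 39]
Tree (level-order array): [30, 29, 38, 7, None, None, 39]
Inorder traversal: [7, 29, 30, 38, 39]


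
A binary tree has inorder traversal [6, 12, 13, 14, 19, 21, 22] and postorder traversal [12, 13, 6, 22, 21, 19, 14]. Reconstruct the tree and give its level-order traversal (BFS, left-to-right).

Inorder:   [6, 12, 13, 14, 19, 21, 22]
Postorder: [12, 13, 6, 22, 21, 19, 14]
Algorithm: postorder visits root last, so walk postorder right-to-left;
each value is the root of the current inorder slice — split it at that
value, recurse on the right subtree first, then the left.
Recursive splits:
  root=14; inorder splits into left=[6, 12, 13], right=[19, 21, 22]
  root=19; inorder splits into left=[], right=[21, 22]
  root=21; inorder splits into left=[], right=[22]
  root=22; inorder splits into left=[], right=[]
  root=6; inorder splits into left=[], right=[12, 13]
  root=13; inorder splits into left=[12], right=[]
  root=12; inorder splits into left=[], right=[]
Reconstructed level-order: [14, 6, 19, 13, 21, 12, 22]


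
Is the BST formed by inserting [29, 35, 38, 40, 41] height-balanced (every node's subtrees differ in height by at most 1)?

Tree (level-order array): [29, None, 35, None, 38, None, 40, None, 41]
Definition: a tree is height-balanced if, at every node, |h(left) - h(right)| <= 1 (empty subtree has height -1).
Bottom-up per-node check:
  node 41: h_left=-1, h_right=-1, diff=0 [OK], height=0
  node 40: h_left=-1, h_right=0, diff=1 [OK], height=1
  node 38: h_left=-1, h_right=1, diff=2 [FAIL (|-1-1|=2 > 1)], height=2
  node 35: h_left=-1, h_right=2, diff=3 [FAIL (|-1-2|=3 > 1)], height=3
  node 29: h_left=-1, h_right=3, diff=4 [FAIL (|-1-3|=4 > 1)], height=4
Node 38 violates the condition: |-1 - 1| = 2 > 1.
Result: Not balanced


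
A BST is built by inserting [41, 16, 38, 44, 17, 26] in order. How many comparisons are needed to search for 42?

Search path for 42: 41 -> 44
Found: False
Comparisons: 2


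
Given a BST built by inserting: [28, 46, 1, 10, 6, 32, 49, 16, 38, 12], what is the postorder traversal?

Tree insertion order: [28, 46, 1, 10, 6, 32, 49, 16, 38, 12]
Tree (level-order array): [28, 1, 46, None, 10, 32, 49, 6, 16, None, 38, None, None, None, None, 12]
Postorder traversal: [6, 12, 16, 10, 1, 38, 32, 49, 46, 28]


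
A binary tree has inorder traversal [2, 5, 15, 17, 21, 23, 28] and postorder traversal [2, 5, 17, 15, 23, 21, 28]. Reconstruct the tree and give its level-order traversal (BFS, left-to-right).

Inorder:   [2, 5, 15, 17, 21, 23, 28]
Postorder: [2, 5, 17, 15, 23, 21, 28]
Algorithm: postorder visits root last, so walk postorder right-to-left;
each value is the root of the current inorder slice — split it at that
value, recurse on the right subtree first, then the left.
Recursive splits:
  root=28; inorder splits into left=[2, 5, 15, 17, 21, 23], right=[]
  root=21; inorder splits into left=[2, 5, 15, 17], right=[23]
  root=23; inorder splits into left=[], right=[]
  root=15; inorder splits into left=[2, 5], right=[17]
  root=17; inorder splits into left=[], right=[]
  root=5; inorder splits into left=[2], right=[]
  root=2; inorder splits into left=[], right=[]
Reconstructed level-order: [28, 21, 15, 23, 5, 17, 2]


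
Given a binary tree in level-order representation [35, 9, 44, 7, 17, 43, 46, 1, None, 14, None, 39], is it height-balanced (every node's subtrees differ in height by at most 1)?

Tree (level-order array): [35, 9, 44, 7, 17, 43, 46, 1, None, 14, None, 39]
Definition: a tree is height-balanced if, at every node, |h(left) - h(right)| <= 1 (empty subtree has height -1).
Bottom-up per-node check:
  node 1: h_left=-1, h_right=-1, diff=0 [OK], height=0
  node 7: h_left=0, h_right=-1, diff=1 [OK], height=1
  node 14: h_left=-1, h_right=-1, diff=0 [OK], height=0
  node 17: h_left=0, h_right=-1, diff=1 [OK], height=1
  node 9: h_left=1, h_right=1, diff=0 [OK], height=2
  node 39: h_left=-1, h_right=-1, diff=0 [OK], height=0
  node 43: h_left=0, h_right=-1, diff=1 [OK], height=1
  node 46: h_left=-1, h_right=-1, diff=0 [OK], height=0
  node 44: h_left=1, h_right=0, diff=1 [OK], height=2
  node 35: h_left=2, h_right=2, diff=0 [OK], height=3
All nodes satisfy the balance condition.
Result: Balanced


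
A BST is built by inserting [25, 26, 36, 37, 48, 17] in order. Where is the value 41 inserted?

Starting tree (level order): [25, 17, 26, None, None, None, 36, None, 37, None, 48]
Insertion path: 25 -> 26 -> 36 -> 37 -> 48
Result: insert 41 as left child of 48
Final tree (level order): [25, 17, 26, None, None, None, 36, None, 37, None, 48, 41]


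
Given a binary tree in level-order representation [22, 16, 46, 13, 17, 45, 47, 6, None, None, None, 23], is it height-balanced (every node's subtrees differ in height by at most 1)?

Tree (level-order array): [22, 16, 46, 13, 17, 45, 47, 6, None, None, None, 23]
Definition: a tree is height-balanced if, at every node, |h(left) - h(right)| <= 1 (empty subtree has height -1).
Bottom-up per-node check:
  node 6: h_left=-1, h_right=-1, diff=0 [OK], height=0
  node 13: h_left=0, h_right=-1, diff=1 [OK], height=1
  node 17: h_left=-1, h_right=-1, diff=0 [OK], height=0
  node 16: h_left=1, h_right=0, diff=1 [OK], height=2
  node 23: h_left=-1, h_right=-1, diff=0 [OK], height=0
  node 45: h_left=0, h_right=-1, diff=1 [OK], height=1
  node 47: h_left=-1, h_right=-1, diff=0 [OK], height=0
  node 46: h_left=1, h_right=0, diff=1 [OK], height=2
  node 22: h_left=2, h_right=2, diff=0 [OK], height=3
All nodes satisfy the balance condition.
Result: Balanced


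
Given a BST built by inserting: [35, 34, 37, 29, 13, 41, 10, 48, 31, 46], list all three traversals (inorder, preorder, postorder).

Tree insertion order: [35, 34, 37, 29, 13, 41, 10, 48, 31, 46]
Tree (level-order array): [35, 34, 37, 29, None, None, 41, 13, 31, None, 48, 10, None, None, None, 46]
Inorder (L, root, R): [10, 13, 29, 31, 34, 35, 37, 41, 46, 48]
Preorder (root, L, R): [35, 34, 29, 13, 10, 31, 37, 41, 48, 46]
Postorder (L, R, root): [10, 13, 31, 29, 34, 46, 48, 41, 37, 35]


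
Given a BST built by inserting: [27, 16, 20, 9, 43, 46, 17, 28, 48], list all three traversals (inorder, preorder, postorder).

Tree insertion order: [27, 16, 20, 9, 43, 46, 17, 28, 48]
Tree (level-order array): [27, 16, 43, 9, 20, 28, 46, None, None, 17, None, None, None, None, 48]
Inorder (L, root, R): [9, 16, 17, 20, 27, 28, 43, 46, 48]
Preorder (root, L, R): [27, 16, 9, 20, 17, 43, 28, 46, 48]
Postorder (L, R, root): [9, 17, 20, 16, 28, 48, 46, 43, 27]


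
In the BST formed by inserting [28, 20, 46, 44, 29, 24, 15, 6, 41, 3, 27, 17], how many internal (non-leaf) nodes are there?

Tree built from: [28, 20, 46, 44, 29, 24, 15, 6, 41, 3, 27, 17]
Tree (level-order array): [28, 20, 46, 15, 24, 44, None, 6, 17, None, 27, 29, None, 3, None, None, None, None, None, None, 41]
Rule: An internal node has at least one child.
Per-node child counts:
  node 28: 2 child(ren)
  node 20: 2 child(ren)
  node 15: 2 child(ren)
  node 6: 1 child(ren)
  node 3: 0 child(ren)
  node 17: 0 child(ren)
  node 24: 1 child(ren)
  node 27: 0 child(ren)
  node 46: 1 child(ren)
  node 44: 1 child(ren)
  node 29: 1 child(ren)
  node 41: 0 child(ren)
Matching nodes: [28, 20, 15, 6, 24, 46, 44, 29]
Count of internal (non-leaf) nodes: 8


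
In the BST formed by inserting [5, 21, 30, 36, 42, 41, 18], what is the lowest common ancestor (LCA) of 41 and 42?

Tree insertion order: [5, 21, 30, 36, 42, 41, 18]
Tree (level-order array): [5, None, 21, 18, 30, None, None, None, 36, None, 42, 41]
In a BST, the LCA of p=41, q=42 is the first node v on the
root-to-leaf path with p <= v <= q (go left if both < v, right if both > v).
Walk from root:
  at 5: both 41 and 42 > 5, go right
  at 21: both 41 and 42 > 21, go right
  at 30: both 41 and 42 > 30, go right
  at 36: both 41 and 42 > 36, go right
  at 42: 41 <= 42 <= 42, this is the LCA
LCA = 42


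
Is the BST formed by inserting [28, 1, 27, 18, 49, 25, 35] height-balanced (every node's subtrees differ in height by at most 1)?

Tree (level-order array): [28, 1, 49, None, 27, 35, None, 18, None, None, None, None, 25]
Definition: a tree is height-balanced if, at every node, |h(left) - h(right)| <= 1 (empty subtree has height -1).
Bottom-up per-node check:
  node 25: h_left=-1, h_right=-1, diff=0 [OK], height=0
  node 18: h_left=-1, h_right=0, diff=1 [OK], height=1
  node 27: h_left=1, h_right=-1, diff=2 [FAIL (|1--1|=2 > 1)], height=2
  node 1: h_left=-1, h_right=2, diff=3 [FAIL (|-1-2|=3 > 1)], height=3
  node 35: h_left=-1, h_right=-1, diff=0 [OK], height=0
  node 49: h_left=0, h_right=-1, diff=1 [OK], height=1
  node 28: h_left=3, h_right=1, diff=2 [FAIL (|3-1|=2 > 1)], height=4
Node 27 violates the condition: |1 - -1| = 2 > 1.
Result: Not balanced


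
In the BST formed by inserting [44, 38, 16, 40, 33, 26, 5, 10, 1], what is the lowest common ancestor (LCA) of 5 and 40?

Tree insertion order: [44, 38, 16, 40, 33, 26, 5, 10, 1]
Tree (level-order array): [44, 38, None, 16, 40, 5, 33, None, None, 1, 10, 26]
In a BST, the LCA of p=5, q=40 is the first node v on the
root-to-leaf path with p <= v <= q (go left if both < v, right if both > v).
Walk from root:
  at 44: both 5 and 40 < 44, go left
  at 38: 5 <= 38 <= 40, this is the LCA
LCA = 38


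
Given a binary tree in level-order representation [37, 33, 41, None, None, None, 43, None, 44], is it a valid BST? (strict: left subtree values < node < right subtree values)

Level-order array: [37, 33, 41, None, None, None, 43, None, 44]
Validate using subtree bounds (lo, hi): at each node, require lo < value < hi,
then recurse left with hi=value and right with lo=value.
Preorder trace (stopping at first violation):
  at node 37 with bounds (-inf, +inf): OK
  at node 33 with bounds (-inf, 37): OK
  at node 41 with bounds (37, +inf): OK
  at node 43 with bounds (41, +inf): OK
  at node 44 with bounds (43, +inf): OK
No violation found at any node.
Result: Valid BST


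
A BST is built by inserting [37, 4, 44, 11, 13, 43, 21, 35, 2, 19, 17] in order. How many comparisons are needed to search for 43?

Search path for 43: 37 -> 44 -> 43
Found: True
Comparisons: 3


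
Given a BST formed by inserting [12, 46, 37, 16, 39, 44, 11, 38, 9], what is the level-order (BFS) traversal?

Tree insertion order: [12, 46, 37, 16, 39, 44, 11, 38, 9]
Tree (level-order array): [12, 11, 46, 9, None, 37, None, None, None, 16, 39, None, None, 38, 44]
BFS from the root, enqueuing left then right child of each popped node:
  queue [12] -> pop 12, enqueue [11, 46], visited so far: [12]
  queue [11, 46] -> pop 11, enqueue [9], visited so far: [12, 11]
  queue [46, 9] -> pop 46, enqueue [37], visited so far: [12, 11, 46]
  queue [9, 37] -> pop 9, enqueue [none], visited so far: [12, 11, 46, 9]
  queue [37] -> pop 37, enqueue [16, 39], visited so far: [12, 11, 46, 9, 37]
  queue [16, 39] -> pop 16, enqueue [none], visited so far: [12, 11, 46, 9, 37, 16]
  queue [39] -> pop 39, enqueue [38, 44], visited so far: [12, 11, 46, 9, 37, 16, 39]
  queue [38, 44] -> pop 38, enqueue [none], visited so far: [12, 11, 46, 9, 37, 16, 39, 38]
  queue [44] -> pop 44, enqueue [none], visited so far: [12, 11, 46, 9, 37, 16, 39, 38, 44]
Result: [12, 11, 46, 9, 37, 16, 39, 38, 44]


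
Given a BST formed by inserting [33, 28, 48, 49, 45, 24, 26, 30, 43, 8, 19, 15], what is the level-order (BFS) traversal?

Tree insertion order: [33, 28, 48, 49, 45, 24, 26, 30, 43, 8, 19, 15]
Tree (level-order array): [33, 28, 48, 24, 30, 45, 49, 8, 26, None, None, 43, None, None, None, None, 19, None, None, None, None, 15]
BFS from the root, enqueuing left then right child of each popped node:
  queue [33] -> pop 33, enqueue [28, 48], visited so far: [33]
  queue [28, 48] -> pop 28, enqueue [24, 30], visited so far: [33, 28]
  queue [48, 24, 30] -> pop 48, enqueue [45, 49], visited so far: [33, 28, 48]
  queue [24, 30, 45, 49] -> pop 24, enqueue [8, 26], visited so far: [33, 28, 48, 24]
  queue [30, 45, 49, 8, 26] -> pop 30, enqueue [none], visited so far: [33, 28, 48, 24, 30]
  queue [45, 49, 8, 26] -> pop 45, enqueue [43], visited so far: [33, 28, 48, 24, 30, 45]
  queue [49, 8, 26, 43] -> pop 49, enqueue [none], visited so far: [33, 28, 48, 24, 30, 45, 49]
  queue [8, 26, 43] -> pop 8, enqueue [19], visited so far: [33, 28, 48, 24, 30, 45, 49, 8]
  queue [26, 43, 19] -> pop 26, enqueue [none], visited so far: [33, 28, 48, 24, 30, 45, 49, 8, 26]
  queue [43, 19] -> pop 43, enqueue [none], visited so far: [33, 28, 48, 24, 30, 45, 49, 8, 26, 43]
  queue [19] -> pop 19, enqueue [15], visited so far: [33, 28, 48, 24, 30, 45, 49, 8, 26, 43, 19]
  queue [15] -> pop 15, enqueue [none], visited so far: [33, 28, 48, 24, 30, 45, 49, 8, 26, 43, 19, 15]
Result: [33, 28, 48, 24, 30, 45, 49, 8, 26, 43, 19, 15]


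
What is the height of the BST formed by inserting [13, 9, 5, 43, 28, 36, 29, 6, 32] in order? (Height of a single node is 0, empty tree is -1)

Insertion order: [13, 9, 5, 43, 28, 36, 29, 6, 32]
Tree (level-order array): [13, 9, 43, 5, None, 28, None, None, 6, None, 36, None, None, 29, None, None, 32]
Compute height bottom-up (empty subtree = -1):
  height(6) = 1 + max(-1, -1) = 0
  height(5) = 1 + max(-1, 0) = 1
  height(9) = 1 + max(1, -1) = 2
  height(32) = 1 + max(-1, -1) = 0
  height(29) = 1 + max(-1, 0) = 1
  height(36) = 1 + max(1, -1) = 2
  height(28) = 1 + max(-1, 2) = 3
  height(43) = 1 + max(3, -1) = 4
  height(13) = 1 + max(2, 4) = 5
Height = 5


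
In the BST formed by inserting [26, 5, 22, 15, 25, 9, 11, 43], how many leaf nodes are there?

Tree built from: [26, 5, 22, 15, 25, 9, 11, 43]
Tree (level-order array): [26, 5, 43, None, 22, None, None, 15, 25, 9, None, None, None, None, 11]
Rule: A leaf has 0 children.
Per-node child counts:
  node 26: 2 child(ren)
  node 5: 1 child(ren)
  node 22: 2 child(ren)
  node 15: 1 child(ren)
  node 9: 1 child(ren)
  node 11: 0 child(ren)
  node 25: 0 child(ren)
  node 43: 0 child(ren)
Matching nodes: [11, 25, 43]
Count of leaf nodes: 3


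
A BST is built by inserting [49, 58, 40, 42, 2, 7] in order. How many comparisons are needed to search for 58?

Search path for 58: 49 -> 58
Found: True
Comparisons: 2


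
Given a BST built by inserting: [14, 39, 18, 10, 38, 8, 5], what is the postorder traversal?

Tree insertion order: [14, 39, 18, 10, 38, 8, 5]
Tree (level-order array): [14, 10, 39, 8, None, 18, None, 5, None, None, 38]
Postorder traversal: [5, 8, 10, 38, 18, 39, 14]


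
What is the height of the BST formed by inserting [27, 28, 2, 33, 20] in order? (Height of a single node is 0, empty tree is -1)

Insertion order: [27, 28, 2, 33, 20]
Tree (level-order array): [27, 2, 28, None, 20, None, 33]
Compute height bottom-up (empty subtree = -1):
  height(20) = 1 + max(-1, -1) = 0
  height(2) = 1 + max(-1, 0) = 1
  height(33) = 1 + max(-1, -1) = 0
  height(28) = 1 + max(-1, 0) = 1
  height(27) = 1 + max(1, 1) = 2
Height = 2


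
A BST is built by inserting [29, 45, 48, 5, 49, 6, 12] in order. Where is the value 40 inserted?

Starting tree (level order): [29, 5, 45, None, 6, None, 48, None, 12, None, 49]
Insertion path: 29 -> 45
Result: insert 40 as left child of 45
Final tree (level order): [29, 5, 45, None, 6, 40, 48, None, 12, None, None, None, 49]


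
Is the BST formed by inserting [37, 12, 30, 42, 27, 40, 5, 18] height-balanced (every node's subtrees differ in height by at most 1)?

Tree (level-order array): [37, 12, 42, 5, 30, 40, None, None, None, 27, None, None, None, 18]
Definition: a tree is height-balanced if, at every node, |h(left) - h(right)| <= 1 (empty subtree has height -1).
Bottom-up per-node check:
  node 5: h_left=-1, h_right=-1, diff=0 [OK], height=0
  node 18: h_left=-1, h_right=-1, diff=0 [OK], height=0
  node 27: h_left=0, h_right=-1, diff=1 [OK], height=1
  node 30: h_left=1, h_right=-1, diff=2 [FAIL (|1--1|=2 > 1)], height=2
  node 12: h_left=0, h_right=2, diff=2 [FAIL (|0-2|=2 > 1)], height=3
  node 40: h_left=-1, h_right=-1, diff=0 [OK], height=0
  node 42: h_left=0, h_right=-1, diff=1 [OK], height=1
  node 37: h_left=3, h_right=1, diff=2 [FAIL (|3-1|=2 > 1)], height=4
Node 30 violates the condition: |1 - -1| = 2 > 1.
Result: Not balanced


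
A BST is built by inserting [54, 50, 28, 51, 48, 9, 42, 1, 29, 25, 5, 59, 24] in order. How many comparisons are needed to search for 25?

Search path for 25: 54 -> 50 -> 28 -> 9 -> 25
Found: True
Comparisons: 5


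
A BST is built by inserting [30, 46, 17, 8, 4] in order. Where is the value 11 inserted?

Starting tree (level order): [30, 17, 46, 8, None, None, None, 4]
Insertion path: 30 -> 17 -> 8
Result: insert 11 as right child of 8
Final tree (level order): [30, 17, 46, 8, None, None, None, 4, 11]


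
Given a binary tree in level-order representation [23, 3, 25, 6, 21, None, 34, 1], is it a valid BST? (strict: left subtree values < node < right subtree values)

Level-order array: [23, 3, 25, 6, 21, None, 34, 1]
Validate using subtree bounds (lo, hi): at each node, require lo < value < hi,
then recurse left with hi=value and right with lo=value.
Preorder trace (stopping at first violation):
  at node 23 with bounds (-inf, +inf): OK
  at node 3 with bounds (-inf, 23): OK
  at node 6 with bounds (-inf, 3): VIOLATION
Node 6 violates its bound: not (-inf < 6 < 3).
Result: Not a valid BST


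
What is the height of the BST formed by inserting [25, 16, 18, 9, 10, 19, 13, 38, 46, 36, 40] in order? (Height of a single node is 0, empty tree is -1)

Insertion order: [25, 16, 18, 9, 10, 19, 13, 38, 46, 36, 40]
Tree (level-order array): [25, 16, 38, 9, 18, 36, 46, None, 10, None, 19, None, None, 40, None, None, 13]
Compute height bottom-up (empty subtree = -1):
  height(13) = 1 + max(-1, -1) = 0
  height(10) = 1 + max(-1, 0) = 1
  height(9) = 1 + max(-1, 1) = 2
  height(19) = 1 + max(-1, -1) = 0
  height(18) = 1 + max(-1, 0) = 1
  height(16) = 1 + max(2, 1) = 3
  height(36) = 1 + max(-1, -1) = 0
  height(40) = 1 + max(-1, -1) = 0
  height(46) = 1 + max(0, -1) = 1
  height(38) = 1 + max(0, 1) = 2
  height(25) = 1 + max(3, 2) = 4
Height = 4


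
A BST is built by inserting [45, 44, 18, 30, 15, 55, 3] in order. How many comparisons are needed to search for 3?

Search path for 3: 45 -> 44 -> 18 -> 15 -> 3
Found: True
Comparisons: 5


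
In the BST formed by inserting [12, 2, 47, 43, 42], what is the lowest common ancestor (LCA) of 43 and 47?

Tree insertion order: [12, 2, 47, 43, 42]
Tree (level-order array): [12, 2, 47, None, None, 43, None, 42]
In a BST, the LCA of p=43, q=47 is the first node v on the
root-to-leaf path with p <= v <= q (go left if both < v, right if both > v).
Walk from root:
  at 12: both 43 and 47 > 12, go right
  at 47: 43 <= 47 <= 47, this is the LCA
LCA = 47


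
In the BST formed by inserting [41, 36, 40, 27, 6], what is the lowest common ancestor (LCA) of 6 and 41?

Tree insertion order: [41, 36, 40, 27, 6]
Tree (level-order array): [41, 36, None, 27, 40, 6]
In a BST, the LCA of p=6, q=41 is the first node v on the
root-to-leaf path with p <= v <= q (go left if both < v, right if both > v).
Walk from root:
  at 41: 6 <= 41 <= 41, this is the LCA
LCA = 41


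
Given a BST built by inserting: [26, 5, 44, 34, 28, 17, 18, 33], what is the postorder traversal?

Tree insertion order: [26, 5, 44, 34, 28, 17, 18, 33]
Tree (level-order array): [26, 5, 44, None, 17, 34, None, None, 18, 28, None, None, None, None, 33]
Postorder traversal: [18, 17, 5, 33, 28, 34, 44, 26]


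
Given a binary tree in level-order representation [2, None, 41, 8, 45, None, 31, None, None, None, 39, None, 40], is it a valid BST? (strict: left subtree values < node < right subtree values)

Level-order array: [2, None, 41, 8, 45, None, 31, None, None, None, 39, None, 40]
Validate using subtree bounds (lo, hi): at each node, require lo < value < hi,
then recurse left with hi=value and right with lo=value.
Preorder trace (stopping at first violation):
  at node 2 with bounds (-inf, +inf): OK
  at node 41 with bounds (2, +inf): OK
  at node 8 with bounds (2, 41): OK
  at node 31 with bounds (8, 41): OK
  at node 39 with bounds (31, 41): OK
  at node 40 with bounds (39, 41): OK
  at node 45 with bounds (41, +inf): OK
No violation found at any node.
Result: Valid BST
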